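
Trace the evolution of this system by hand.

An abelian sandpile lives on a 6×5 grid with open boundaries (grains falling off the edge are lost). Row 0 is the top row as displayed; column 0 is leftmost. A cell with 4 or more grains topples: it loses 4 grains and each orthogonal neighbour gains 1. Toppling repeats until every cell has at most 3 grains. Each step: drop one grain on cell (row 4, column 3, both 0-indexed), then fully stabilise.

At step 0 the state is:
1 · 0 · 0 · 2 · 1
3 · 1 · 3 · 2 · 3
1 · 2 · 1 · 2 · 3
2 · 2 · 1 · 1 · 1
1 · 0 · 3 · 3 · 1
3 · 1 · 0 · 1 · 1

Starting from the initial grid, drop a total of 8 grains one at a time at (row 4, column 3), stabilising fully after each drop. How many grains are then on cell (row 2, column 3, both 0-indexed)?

3

step 0: 1 · 0 · 0 · 2 · 1
3 · 1 · 3 · 2 · 3
1 · 2 · 1 · 2 · 3
2 · 2 · 1 · 1 · 1
1 · 0 · 3 · 3 · 1
3 · 1 · 0 · 1 · 1
step 1: 1 · 0 · 0 · 2 · 1
3 · 1 · 3 · 2 · 3
1 · 2 · 1 · 2 · 3
2 · 2 · 2 · 2 · 1
1 · 1 · 0 · 1 · 2
3 · 1 · 1 · 2 · 1
step 2: 1 · 0 · 0 · 2 · 1
3 · 1 · 3 · 2 · 3
1 · 2 · 1 · 2 · 3
2 · 2 · 2 · 2 · 1
1 · 1 · 0 · 2 · 2
3 · 1 · 1 · 2 · 1
step 3: 1 · 0 · 0 · 2 · 1
3 · 1 · 3 · 2 · 3
1 · 2 · 1 · 2 · 3
2 · 2 · 2 · 2 · 1
1 · 1 · 0 · 3 · 2
3 · 1 · 1 · 2 · 1
step 4: 1 · 0 · 0 · 2 · 1
3 · 1 · 3 · 2 · 3
1 · 2 · 1 · 2 · 3
2 · 2 · 2 · 3 · 1
1 · 1 · 1 · 0 · 3
3 · 1 · 1 · 3 · 1
step 5: 1 · 0 · 0 · 2 · 1
3 · 1 · 3 · 2 · 3
1 · 2 · 1 · 2 · 3
2 · 2 · 2 · 3 · 1
1 · 1 · 1 · 1 · 3
3 · 1 · 1 · 3 · 1
step 6: 1 · 0 · 0 · 2 · 1
3 · 1 · 3 · 2 · 3
1 · 2 · 1 · 2 · 3
2 · 2 · 2 · 3 · 1
1 · 1 · 1 · 2 · 3
3 · 1 · 1 · 3 · 1
step 7: 1 · 0 · 0 · 2 · 1
3 · 1 · 3 · 2 · 3
1 · 2 · 1 · 2 · 3
2 · 2 · 2 · 3 · 1
1 · 1 · 1 · 3 · 3
3 · 1 · 1 · 3 · 1
step 8: 1 · 0 · 0 · 2 · 1
3 · 1 · 3 · 2 · 3
1 · 2 · 1 · 3 · 3
2 · 2 · 3 · 0 · 3
1 · 1 · 2 · 3 · 0
3 · 1 · 2 · 0 · 3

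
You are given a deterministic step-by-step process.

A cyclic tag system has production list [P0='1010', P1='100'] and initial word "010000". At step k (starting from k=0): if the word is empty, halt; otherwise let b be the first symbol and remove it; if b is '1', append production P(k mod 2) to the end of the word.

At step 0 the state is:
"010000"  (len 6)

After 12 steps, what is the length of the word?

7

gen 0: "010000"  (len 6)
gen 1: "10000"  (len 5)
gen 2: "0000100"  (len 7)
gen 3: "000100"  (len 6)
gen 4: "00100"  (len 5)
gen 5: "0100"  (len 4)
gen 6: "100"  (len 3)
gen 7: "001010"  (len 6)
gen 8: "01010"  (len 5)
gen 9: "1010"  (len 4)
gen 10: "010100"  (len 6)
gen 11: "10100"  (len 5)
gen 12: "0100100"  (len 7)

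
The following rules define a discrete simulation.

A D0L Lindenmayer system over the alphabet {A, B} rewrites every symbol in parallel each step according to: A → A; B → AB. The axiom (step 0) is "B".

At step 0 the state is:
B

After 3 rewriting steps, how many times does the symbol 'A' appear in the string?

3

gen 0: B
gen 1: AB
gen 2: AAB
gen 3: AAAB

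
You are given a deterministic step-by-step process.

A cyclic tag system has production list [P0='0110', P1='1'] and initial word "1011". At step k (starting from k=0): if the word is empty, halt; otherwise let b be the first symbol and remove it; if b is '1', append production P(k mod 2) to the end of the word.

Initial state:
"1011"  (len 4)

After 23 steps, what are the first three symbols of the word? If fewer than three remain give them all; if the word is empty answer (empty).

011

step 0: "1011"  (len 4)
step 1: "0110110"  (len 7)
step 2: "110110"  (len 6)
step 3: "101100110"  (len 9)
step 4: "011001101"  (len 9)
step 5: "11001101"  (len 8)
step 6: "10011011"  (len 8)
step 7: "00110110110"  (len 11)
step 8: "0110110110"  (len 10)
step 9: "110110110"  (len 9)
step 10: "101101101"  (len 9)
step 11: "011011010110"  (len 12)
step 12: "11011010110"  (len 11)
step 13: "10110101100110"  (len 14)
step 14: "01101011001101"  (len 14)
step 15: "1101011001101"  (len 13)
step 16: "1010110011011"  (len 13)
step 17: "0101100110110110"  (len 16)
step 18: "101100110110110"  (len 15)
step 19: "011001101101100110"  (len 18)
step 20: "11001101101100110"  (len 17)
step 21: "10011011011001100110"  (len 20)
step 22: "00110110110011001101"  (len 20)
step 23: "0110110110011001101"  (len 19)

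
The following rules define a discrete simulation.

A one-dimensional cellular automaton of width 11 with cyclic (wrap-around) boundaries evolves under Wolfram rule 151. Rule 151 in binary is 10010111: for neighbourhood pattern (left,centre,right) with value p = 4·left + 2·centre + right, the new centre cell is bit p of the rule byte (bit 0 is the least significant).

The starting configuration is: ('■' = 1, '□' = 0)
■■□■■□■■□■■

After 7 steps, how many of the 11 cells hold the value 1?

k=0  ■■□■■□■■□■■
k=1  ■□□□□□□□□□■
k=2  □■■■■■■■■■□
k=3  ■□■■■■■■■□■
k=4  □□□■■■■■□□□
k=5  ■■■□■■■□■■■
k=6  ■■□□□■□□□■■
k=7  ■□■■■■■■■□■

9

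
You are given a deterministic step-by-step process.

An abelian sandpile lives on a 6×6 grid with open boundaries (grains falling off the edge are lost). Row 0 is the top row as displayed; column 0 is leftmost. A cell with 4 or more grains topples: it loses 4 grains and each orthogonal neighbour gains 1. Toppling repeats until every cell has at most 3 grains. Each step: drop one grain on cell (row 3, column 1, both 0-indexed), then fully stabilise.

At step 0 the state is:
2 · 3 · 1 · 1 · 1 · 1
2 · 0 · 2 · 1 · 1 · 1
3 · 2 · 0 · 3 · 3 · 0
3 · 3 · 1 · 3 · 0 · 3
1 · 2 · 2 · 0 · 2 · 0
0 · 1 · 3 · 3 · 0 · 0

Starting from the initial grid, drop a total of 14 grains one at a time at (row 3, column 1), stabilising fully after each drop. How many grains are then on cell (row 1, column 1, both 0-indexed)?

2

t=0: 2 · 3 · 1 · 1 · 1 · 1
2 · 0 · 2 · 1 · 1 · 1
3 · 2 · 0 · 3 · 3 · 0
3 · 3 · 1 · 3 · 0 · 3
1 · 2 · 2 · 0 · 2 · 0
0 · 1 · 3 · 3 · 0 · 0
t=1: 2 · 3 · 1 · 1 · 1 · 1
3 · 1 · 2 · 1 · 1 · 1
1 · 0 · 1 · 3 · 3 · 0
1 · 2 · 2 · 3 · 0 · 3
2 · 3 · 2 · 0 · 2 · 0
0 · 1 · 3 · 3 · 0 · 0
t=2: 2 · 3 · 1 · 1 · 1 · 1
3 · 1 · 2 · 1 · 1 · 1
1 · 0 · 1 · 3 · 3 · 0
1 · 3 · 2 · 3 · 0 · 3
2 · 3 · 2 · 0 · 2 · 0
0 · 1 · 3 · 3 · 0 · 0
t=3: 2 · 3 · 1 · 1 · 1 · 1
3 · 1 · 2 · 1 · 1 · 1
1 · 1 · 1 · 3 · 3 · 0
2 · 1 · 3 · 3 · 0 · 3
3 · 0 · 3 · 0 · 2 · 0
0 · 2 · 3 · 3 · 0 · 0
t=4: 2 · 3 · 1 · 1 · 1 · 1
3 · 1 · 2 · 1 · 1 · 1
1 · 1 · 1 · 3 · 3 · 0
2 · 2 · 3 · 3 · 0 · 3
3 · 0 · 3 · 0 · 2 · 0
0 · 2 · 3 · 3 · 0 · 0
t=5: 2 · 3 · 1 · 1 · 1 · 1
3 · 1 · 2 · 1 · 1 · 1
1 · 1 · 1 · 3 · 3 · 0
2 · 3 · 3 · 3 · 0 · 3
3 · 0 · 3 · 0 · 2 · 0
0 · 2 · 3 · 3 · 0 · 0
t=6: 2 · 3 · 1 · 1 · 1 · 1
3 · 1 · 2 · 2 · 2 · 1
1 · 2 · 3 · 1 · 0 · 1
3 · 1 · 2 · 1 · 2 · 3
3 · 2 · 1 · 3 · 2 · 0
0 · 3 · 1 · 0 · 1 · 0
t=7: 2 · 3 · 1 · 1 · 1 · 1
3 · 1 · 2 · 2 · 2 · 1
1 · 2 · 3 · 1 · 0 · 1
3 · 2 · 2 · 1 · 2 · 3
3 · 2 · 1 · 3 · 2 · 0
0 · 3 · 1 · 0 · 1 · 0
t=8: 2 · 3 · 1 · 1 · 1 · 1
3 · 1 · 2 · 2 · 2 · 1
1 · 2 · 3 · 1 · 0 · 1
3 · 3 · 2 · 1 · 2 · 3
3 · 2 · 1 · 3 · 2 · 0
0 · 3 · 1 · 0 · 1 · 0
t=9: 2 · 3 · 1 · 1 · 1 · 1
3 · 1 · 2 · 2 · 2 · 1
2 · 3 · 3 · 1 · 0 · 1
1 · 2 · 3 · 1 · 2 · 3
1 · 1 · 2 · 3 · 2 · 0
2 · 0 · 2 · 0 · 1 · 0
t=10: 2 · 3 · 1 · 1 · 1 · 1
3 · 1 · 2 · 2 · 2 · 1
2 · 3 · 3 · 1 · 0 · 1
1 · 3 · 3 · 1 · 2 · 3
1 · 1 · 2 · 3 · 2 · 0
2 · 0 · 2 · 0 · 1 · 0
t=11: 2 · 3 · 1 · 1 · 1 · 1
3 · 2 · 3 · 2 · 2 · 1
3 · 1 · 1 · 2 · 0 · 1
2 · 2 · 1 · 2 · 2 · 3
1 · 2 · 3 · 3 · 2 · 0
2 · 0 · 2 · 0 · 1 · 0
t=12: 2 · 3 · 1 · 1 · 1 · 1
3 · 2 · 3 · 2 · 2 · 1
3 · 1 · 1 · 2 · 0 · 1
2 · 3 · 1 · 2 · 2 · 3
1 · 2 · 3 · 3 · 2 · 0
2 · 0 · 2 · 0 · 1 · 0
t=13: 2 · 3 · 1 · 1 · 1 · 1
3 · 2 · 3 · 2 · 2 · 1
3 · 2 · 1 · 2 · 0 · 1
3 · 0 · 2 · 2 · 2 · 3
1 · 3 · 3 · 3 · 2 · 0
2 · 0 · 2 · 0 · 1 · 0
t=14: 2 · 3 · 1 · 1 · 1 · 1
3 · 2 · 3 · 2 · 2 · 1
3 · 2 · 1 · 2 · 0 · 1
3 · 1 · 2 · 2 · 2 · 3
1 · 3 · 3 · 3 · 2 · 0
2 · 0 · 2 · 0 · 1 · 0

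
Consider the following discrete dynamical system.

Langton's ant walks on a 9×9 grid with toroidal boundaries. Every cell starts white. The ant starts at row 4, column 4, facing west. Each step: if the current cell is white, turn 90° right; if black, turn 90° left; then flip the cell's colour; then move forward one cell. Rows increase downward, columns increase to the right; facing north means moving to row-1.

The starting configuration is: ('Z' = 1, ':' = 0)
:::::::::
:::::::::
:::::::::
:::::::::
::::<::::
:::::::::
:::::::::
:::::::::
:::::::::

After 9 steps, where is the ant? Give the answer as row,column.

[0] :::::::::
:::::::::
:::::::::
:::::::::
::::<::::
:::::::::
:::::::::
:::::::::
:::::::::
[1] :::::::::
:::::::::
:::::::::
::::^::::
::::Z::::
:::::::::
:::::::::
:::::::::
:::::::::
[2] :::::::::
:::::::::
:::::::::
::::Z>:::
::::Z::::
:::::::::
:::::::::
:::::::::
:::::::::
[3] :::::::::
:::::::::
:::::::::
::::ZZ:::
::::Zv:::
:::::::::
:::::::::
:::::::::
:::::::::
[4] :::::::::
:::::::::
:::::::::
::::ZZ:::
::::<Z:::
:::::::::
:::::::::
:::::::::
:::::::::
[5] :::::::::
:::::::::
:::::::::
::::ZZ:::
:::::Z:::
::::v::::
:::::::::
:::::::::
:::::::::
[6] :::::::::
:::::::::
:::::::::
::::ZZ:::
:::::Z:::
:::<Z::::
:::::::::
:::::::::
:::::::::
[7] :::::::::
:::::::::
:::::::::
::::ZZ:::
:::^:Z:::
:::ZZ::::
:::::::::
:::::::::
:::::::::
[8] :::::::::
:::::::::
:::::::::
::::ZZ:::
:::Z>Z:::
:::ZZ::::
:::::::::
:::::::::
:::::::::
[9] :::::::::
:::::::::
:::::::::
::::ZZ:::
:::ZZZ:::
:::Zv::::
:::::::::
:::::::::
:::::::::

5,4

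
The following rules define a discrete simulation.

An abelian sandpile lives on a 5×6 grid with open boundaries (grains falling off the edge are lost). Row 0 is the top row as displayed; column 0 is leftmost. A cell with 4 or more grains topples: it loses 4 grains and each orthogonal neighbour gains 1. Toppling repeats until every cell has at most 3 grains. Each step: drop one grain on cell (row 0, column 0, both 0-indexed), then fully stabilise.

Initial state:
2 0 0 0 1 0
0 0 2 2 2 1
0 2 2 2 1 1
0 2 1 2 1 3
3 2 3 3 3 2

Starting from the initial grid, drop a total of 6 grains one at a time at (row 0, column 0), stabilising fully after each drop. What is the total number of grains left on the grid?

0) 2 0 0 0 1 0
0 0 2 2 2 1
0 2 2 2 1 1
0 2 1 2 1 3
3 2 3 3 3 2
1) 3 0 0 0 1 0
0 0 2 2 2 1
0 2 2 2 1 1
0 2 1 2 1 3
3 2 3 3 3 2
2) 0 1 0 0 1 0
1 0 2 2 2 1
0 2 2 2 1 1
0 2 1 2 1 3
3 2 3 3 3 2
3) 1 1 0 0 1 0
1 0 2 2 2 1
0 2 2 2 1 1
0 2 1 2 1 3
3 2 3 3 3 2
4) 2 1 0 0 1 0
1 0 2 2 2 1
0 2 2 2 1 1
0 2 1 2 1 3
3 2 3 3 3 2
5) 3 1 0 0 1 0
1 0 2 2 2 1
0 2 2 2 1 1
0 2 1 2 1 3
3 2 3 3 3 2
6) 0 2 0 0 1 0
2 0 2 2 2 1
0 2 2 2 1 1
0 2 1 2 1 3
3 2 3 3 3 2

45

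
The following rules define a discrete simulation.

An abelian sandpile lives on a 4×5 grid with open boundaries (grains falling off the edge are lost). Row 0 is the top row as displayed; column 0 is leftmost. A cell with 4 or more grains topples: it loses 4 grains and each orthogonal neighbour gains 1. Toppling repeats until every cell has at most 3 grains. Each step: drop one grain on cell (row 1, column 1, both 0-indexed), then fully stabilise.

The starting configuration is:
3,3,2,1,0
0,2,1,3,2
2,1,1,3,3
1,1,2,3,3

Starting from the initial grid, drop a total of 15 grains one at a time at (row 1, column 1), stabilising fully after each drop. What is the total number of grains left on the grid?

37

t=0: 3,3,2,1,0
0,2,1,3,2
2,1,1,3,3
1,1,2,3,3
t=1: 3,3,2,1,0
0,3,1,3,2
2,1,1,3,3
1,1,2,3,3
t=2: 0,1,3,1,0
2,1,2,3,2
2,2,1,3,3
1,1,2,3,3
t=3: 0,1,3,1,0
2,2,2,3,2
2,2,1,3,3
1,1,2,3,3
t=4: 0,1,3,1,0
2,3,2,3,2
2,2,1,3,3
1,1,2,3,3
t=5: 0,2,3,1,0
3,0,3,3,2
2,3,1,3,3
1,1,2,3,3
t=6: 0,2,3,1,0
3,1,3,3,2
2,3,1,3,3
1,1,2,3,3
t=7: 0,2,3,1,0
3,2,3,3,2
2,3,1,3,3
1,1,2,3,3
t=8: 0,2,3,1,0
3,3,3,3,2
2,3,1,3,3
1,1,2,3,3
t=9: 2,1,2,3,1
2,1,0,3,0
0,3,2,3,2
2,3,0,2,1
t=10: 2,1,2,3,1
2,2,0,3,0
0,3,2,3,2
2,3,0,2,1
t=11: 2,1,2,3,1
2,3,0,3,0
0,3,2,3,2
2,3,0,2,1
t=12: 2,2,2,3,1
3,1,1,3,0
1,1,3,3,2
3,0,1,2,1
t=13: 2,2,2,3,1
3,2,1,3,0
1,1,3,3,2
3,0,1,2,1
t=14: 2,2,2,3,1
3,3,1,3,0
1,1,3,3,2
3,0,1,2,1
t=15: 3,3,2,3,1
0,1,2,3,0
2,2,3,3,2
3,0,1,2,1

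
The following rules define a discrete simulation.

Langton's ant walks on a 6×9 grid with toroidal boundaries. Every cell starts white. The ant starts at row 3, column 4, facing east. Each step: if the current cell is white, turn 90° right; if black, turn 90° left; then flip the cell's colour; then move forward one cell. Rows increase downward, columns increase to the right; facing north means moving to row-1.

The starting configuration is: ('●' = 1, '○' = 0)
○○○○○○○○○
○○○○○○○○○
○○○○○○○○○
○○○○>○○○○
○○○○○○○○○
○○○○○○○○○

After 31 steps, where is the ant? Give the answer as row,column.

gen 0: ○○○○○○○○○
○○○○○○○○○
○○○○○○○○○
○○○○>○○○○
○○○○○○○○○
○○○○○○○○○
gen 1: ○○○○○○○○○
○○○○○○○○○
○○○○○○○○○
○○○○●○○○○
○○○○v○○○○
○○○○○○○○○
gen 2: ○○○○○○○○○
○○○○○○○○○
○○○○○○○○○
○○○○●○○○○
○○○<●○○○○
○○○○○○○○○
gen 3: ○○○○○○○○○
○○○○○○○○○
○○○○○○○○○
○○○^●○○○○
○○○●●○○○○
○○○○○○○○○
gen 4: ○○○○○○○○○
○○○○○○○○○
○○○○○○○○○
○○○●>○○○○
○○○●●○○○○
○○○○○○○○○
gen 5: ○○○○○○○○○
○○○○○○○○○
○○○○^○○○○
○○○●○○○○○
○○○●●○○○○
○○○○○○○○○
gen 6: ○○○○○○○○○
○○○○○○○○○
○○○○●>○○○
○○○●○○○○○
○○○●●○○○○
○○○○○○○○○
gen 7: ○○○○○○○○○
○○○○○○○○○
○○○○●●○○○
○○○●○v○○○
○○○●●○○○○
○○○○○○○○○
gen 8: ○○○○○○○○○
○○○○○○○○○
○○○○●●○○○
○○○●<●○○○
○○○●●○○○○
○○○○○○○○○
gen 9: ○○○○○○○○○
○○○○○○○○○
○○○○^●○○○
○○○●●●○○○
○○○●●○○○○
○○○○○○○○○
gen 10: ○○○○○○○○○
○○○○○○○○○
○○○<○●○○○
○○○●●●○○○
○○○●●○○○○
○○○○○○○○○
gen 11: ○○○○○○○○○
○○○^○○○○○
○○○●○●○○○
○○○●●●○○○
○○○●●○○○○
○○○○○○○○○
gen 12: ○○○○○○○○○
○○○●>○○○○
○○○●○●○○○
○○○●●●○○○
○○○●●○○○○
○○○○○○○○○
gen 13: ○○○○○○○○○
○○○●●○○○○
○○○●v●○○○
○○○●●●○○○
○○○●●○○○○
○○○○○○○○○
gen 14: ○○○○○○○○○
○○○●●○○○○
○○○<●●○○○
○○○●●●○○○
○○○●●○○○○
○○○○○○○○○
gen 15: ○○○○○○○○○
○○○●●○○○○
○○○○●●○○○
○○○v●●○○○
○○○●●○○○○
○○○○○○○○○
gen 16: ○○○○○○○○○
○○○●●○○○○
○○○○●●○○○
○○○○>●○○○
○○○●●○○○○
○○○○○○○○○
gen 17: ○○○○○○○○○
○○○●●○○○○
○○○○^●○○○
○○○○○●○○○
○○○●●○○○○
○○○○○○○○○
gen 18: ○○○○○○○○○
○○○●●○○○○
○○○<○●○○○
○○○○○●○○○
○○○●●○○○○
○○○○○○○○○
gen 19: ○○○○○○○○○
○○○^●○○○○
○○○●○●○○○
○○○○○●○○○
○○○●●○○○○
○○○○○○○○○
gen 20: ○○○○○○○○○
○○<○●○○○○
○○○●○●○○○
○○○○○●○○○
○○○●●○○○○
○○○○○○○○○
gen 21: ○○^○○○○○○
○○●○●○○○○
○○○●○●○○○
○○○○○●○○○
○○○●●○○○○
○○○○○○○○○
gen 22: ○○●>○○○○○
○○●○●○○○○
○○○●○●○○○
○○○○○●○○○
○○○●●○○○○
○○○○○○○○○
gen 23: ○○●●○○○○○
○○●v●○○○○
○○○●○●○○○
○○○○○●○○○
○○○●●○○○○
○○○○○○○○○
gen 24: ○○●●○○○○○
○○<●●○○○○
○○○●○●○○○
○○○○○●○○○
○○○●●○○○○
○○○○○○○○○
gen 25: ○○●●○○○○○
○○○●●○○○○
○○v●○●○○○
○○○○○●○○○
○○○●●○○○○
○○○○○○○○○
gen 26: ○○●●○○○○○
○○○●●○○○○
○<●●○●○○○
○○○○○●○○○
○○○●●○○○○
○○○○○○○○○
gen 27: ○○●●○○○○○
○^○●●○○○○
○●●●○●○○○
○○○○○●○○○
○○○●●○○○○
○○○○○○○○○
gen 28: ○○●●○○○○○
○●>●●○○○○
○●●●○●○○○
○○○○○●○○○
○○○●●○○○○
○○○○○○○○○
gen 29: ○○●●○○○○○
○●●●●○○○○
○●v●○●○○○
○○○○○●○○○
○○○●●○○○○
○○○○○○○○○
gen 30: ○○●●○○○○○
○●●●●○○○○
○●○>○●○○○
○○○○○●○○○
○○○●●○○○○
○○○○○○○○○
gen 31: ○○●●○○○○○
○●●^●○○○○
○●○○○●○○○
○○○○○●○○○
○○○●●○○○○
○○○○○○○○○

1,3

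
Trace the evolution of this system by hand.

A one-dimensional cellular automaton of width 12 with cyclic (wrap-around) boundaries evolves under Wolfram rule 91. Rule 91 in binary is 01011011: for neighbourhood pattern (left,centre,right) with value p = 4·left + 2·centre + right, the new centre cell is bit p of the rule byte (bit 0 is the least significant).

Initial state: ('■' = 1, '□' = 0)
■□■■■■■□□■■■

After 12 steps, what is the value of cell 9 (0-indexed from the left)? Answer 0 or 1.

1

step 0: ■□■■■■■□□■■■
step 1: ■□■□□□■■■■□□
step 2: □□□■■■■□□■■■
step 3: ■■■■□□■■■■□■
step 4: □□□■■■■□□■□■
step 5: ■■■■□□■■■□□□
step 6: ■□□■■■■□■■■■
step 7: ■■■■□□■□■□□□
step 8: ■□□■■■□□□■■■
step 9: ■■■■□■■■■■□□
step 10: ■□□■□■□□□■■■
step 11: ■■■□□□■■■■□□
step 12: ■□■■■■■□□■■■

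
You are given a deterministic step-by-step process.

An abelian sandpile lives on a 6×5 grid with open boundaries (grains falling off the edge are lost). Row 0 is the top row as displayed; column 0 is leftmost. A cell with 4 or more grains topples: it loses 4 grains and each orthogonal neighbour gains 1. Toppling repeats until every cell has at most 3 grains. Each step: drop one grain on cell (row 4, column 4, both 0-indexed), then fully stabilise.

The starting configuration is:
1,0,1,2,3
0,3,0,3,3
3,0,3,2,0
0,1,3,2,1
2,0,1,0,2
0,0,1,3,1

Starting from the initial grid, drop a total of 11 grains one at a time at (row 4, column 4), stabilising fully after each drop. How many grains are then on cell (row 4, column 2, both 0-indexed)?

k=0  1,0,1,2,3
0,3,0,3,3
3,0,3,2,0
0,1,3,2,1
2,0,1,0,2
0,0,1,3,1
k=1  1,0,1,2,3
0,3,0,3,3
3,0,3,2,0
0,1,3,2,1
2,0,1,0,3
0,0,1,3,1
k=2  1,0,1,2,3
0,3,0,3,3
3,0,3,2,0
0,1,3,2,2
2,0,1,1,0
0,0,1,3,2
k=3  1,0,1,2,3
0,3,0,3,3
3,0,3,2,0
0,1,3,2,2
2,0,1,1,1
0,0,1,3,2
k=4  1,0,1,2,3
0,3,0,3,3
3,0,3,2,0
0,1,3,2,2
2,0,1,1,2
0,0,1,3,2
k=5  1,0,1,2,3
0,3,0,3,3
3,0,3,2,0
0,1,3,2,2
2,0,1,1,3
0,0,1,3,2
k=6  1,0,1,2,3
0,3,0,3,3
3,0,3,2,0
0,1,3,2,3
2,0,1,2,0
0,0,1,3,3
k=7  1,0,1,2,3
0,3,0,3,3
3,0,3,2,0
0,1,3,2,3
2,0,1,2,1
0,0,1,3,3
k=8  1,0,1,2,3
0,3,0,3,3
3,0,3,2,0
0,1,3,2,3
2,0,1,2,2
0,0,1,3,3
k=9  1,0,1,2,3
0,3,0,3,3
3,0,3,2,0
0,1,3,2,3
2,0,1,2,3
0,0,1,3,3
k=10  1,0,2,0,1
0,3,2,2,1
3,1,1,1,3
0,2,1,2,1
2,0,3,1,3
0,0,2,1,1
k=11  1,0,2,0,1
0,3,2,2,1
3,1,1,1,3
0,2,1,2,2
2,0,3,2,0
0,0,2,1,2

3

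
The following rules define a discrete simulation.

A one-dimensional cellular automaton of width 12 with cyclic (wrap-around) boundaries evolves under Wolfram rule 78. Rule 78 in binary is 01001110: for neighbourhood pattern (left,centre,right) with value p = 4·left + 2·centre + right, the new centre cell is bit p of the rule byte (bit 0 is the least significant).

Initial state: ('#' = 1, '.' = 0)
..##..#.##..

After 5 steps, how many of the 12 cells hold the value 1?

7

[0] ..##..#.##..
[1] .###.##.##..
[2] ##.#.##.##..
[3] ##.#.##.##.#
[4] .#.#.##.##.#
[5] .#.#.##.##.#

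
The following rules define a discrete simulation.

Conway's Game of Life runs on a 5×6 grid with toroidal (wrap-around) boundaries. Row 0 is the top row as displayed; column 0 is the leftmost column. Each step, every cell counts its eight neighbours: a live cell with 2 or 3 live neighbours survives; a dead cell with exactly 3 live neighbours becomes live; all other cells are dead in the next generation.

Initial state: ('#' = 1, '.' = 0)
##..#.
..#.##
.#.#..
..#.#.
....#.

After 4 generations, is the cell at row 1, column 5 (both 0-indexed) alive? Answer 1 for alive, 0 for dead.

gen 0: ##..#.
..#.##
.#.#..
..#.#.
....#.
gen 1: ##..#.
..#.##
.#...#
..#.#.
.#..#.
gen 2: ###.#.
..###.
###..#
######
###.#.
gen 3: #...#.
....#.
......
......
......
gen 4: .....#
.....#
......
......
......

1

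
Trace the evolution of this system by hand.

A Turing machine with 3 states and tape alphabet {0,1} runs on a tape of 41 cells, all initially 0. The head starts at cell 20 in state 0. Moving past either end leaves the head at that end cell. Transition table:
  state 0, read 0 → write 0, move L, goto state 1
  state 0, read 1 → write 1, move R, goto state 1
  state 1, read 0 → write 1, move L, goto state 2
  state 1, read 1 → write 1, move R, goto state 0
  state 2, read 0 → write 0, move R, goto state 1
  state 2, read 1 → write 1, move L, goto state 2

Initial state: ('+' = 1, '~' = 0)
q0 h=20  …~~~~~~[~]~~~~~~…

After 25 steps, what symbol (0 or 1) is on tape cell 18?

0

k=0  q0 h=20  …~~~~~~[~]~~~~~~…
k=1  q1 h=19  …~~~~~~[~]~~~~~~…
k=2  q2 h=18  …~~~~~~[~]+~~~~~…
k=3  q1 h=19  …~~~~~~[+]~~~~~~…
k=4  q0 h=20  …~~~~~+[~]~~~~~~…
k=5  q1 h=19  …~~~~~~[+]~~~~~~…
k=6  q0 h=20  …~~~~~+[~]~~~~~~…
k=7  q1 h=19  …~~~~~~[+]~~~~~~…
k=8  q0 h=20  …~~~~~+[~]~~~~~~…
k=9  q1 h=19  …~~~~~~[+]~~~~~~…
k=10  q0 h=20  …~~~~~+[~]~~~~~~…
k=11  q1 h=19  …~~~~~~[+]~~~~~~…
k=12  q0 h=20  …~~~~~+[~]~~~~~~…
k=13  q1 h=19  …~~~~~~[+]~~~~~~…
k=14  q0 h=20  …~~~~~+[~]~~~~~~…
k=15  q1 h=19  …~~~~~~[+]~~~~~~…
k=16  q0 h=20  …~~~~~+[~]~~~~~~…
k=17  q1 h=19  …~~~~~~[+]~~~~~~…
k=18  q0 h=20  …~~~~~+[~]~~~~~~…
k=19  q1 h=19  …~~~~~~[+]~~~~~~…
k=20  q0 h=20  …~~~~~+[~]~~~~~~…
k=21  q1 h=19  …~~~~~~[+]~~~~~~…
k=22  q0 h=20  …~~~~~+[~]~~~~~~…
k=23  q1 h=19  …~~~~~~[+]~~~~~~…
k=24  q0 h=20  …~~~~~+[~]~~~~~~…
k=25  q1 h=19  …~~~~~~[+]~~~~~~…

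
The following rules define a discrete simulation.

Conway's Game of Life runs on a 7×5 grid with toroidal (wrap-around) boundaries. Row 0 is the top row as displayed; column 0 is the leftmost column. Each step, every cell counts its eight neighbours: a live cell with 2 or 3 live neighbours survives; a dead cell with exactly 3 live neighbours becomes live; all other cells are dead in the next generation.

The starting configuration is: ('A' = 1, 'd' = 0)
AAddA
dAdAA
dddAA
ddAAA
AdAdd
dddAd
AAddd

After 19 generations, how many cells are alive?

[0] AAddA
dAdAA
dddAA
ddAAA
AdAdd
dddAd
AAddd
[1] dddAd
dAddd
ddddd
AAAdd
dAAdd
AdAdA
dAAdd
[2] dAddd
ddddd
AdAdd
AdAdd
ddddA
Adddd
AAAdA
[3] dAAdd
dAddd
ddddd
AddAA
AAddA
dddAd
ddAdA
[4] AAAAd
dAAdd
AdddA
dAdAd
dAAdd
dAAAd
dAAdd
[5] AddAd
ddddd
AddAA
dAdAA
Adddd
AddAd
ddddA
[6] ddddA
AddAd
AdAAd
dAAAd
AAAAd
Adddd
AddAd
[7] AddAd
AAAAd
Adddd
ddddd
AddAd
AddAd
Adddd
[8] AddAd
AdAAd
AdAdA
ddddA
ddddd
AAddd
AAddd
[9] AddAd
AdAdd
AdAdd
AddAA
Adddd
AAddd
ddAdd
[10] ddAAA
AdAAd
AdAdd
AddAd
ddddd
AAddd
AdAdA
[11] ddddd
Adddd
AdAdd
dAddA
AAddA
AAddA
ddAdd
[12] ddddd
dAddd
AdddA
ddAAA
ddAAd
ddAAA
AAddd
[13] AAddd
Adddd
AAAdA
AAAdd
dAddd
AdddA
AAAAA
[14] dddAd
ddAdd
ddAAA
dddAA
ddAdA
ddddd
ddAAd
[15] dddAd
ddAdA
ddAdA
Adddd
ddddA
ddAdd
ddAAd
[16] ddddA
ddAdA
AAddA
AddAA
ddddd
ddAdd
ddAAd
[17] ddAdA
dAddA
dAAdd
dAdAd
dddAA
ddAAd
ddAAd
[18] AAAdA
dAddd
dAdAd
AAdAA
ddddA
ddddd
dAddA
[19] ddAAA
dddAA
dAdAd
dAdAd
dddAA
Adddd
dAAAA

16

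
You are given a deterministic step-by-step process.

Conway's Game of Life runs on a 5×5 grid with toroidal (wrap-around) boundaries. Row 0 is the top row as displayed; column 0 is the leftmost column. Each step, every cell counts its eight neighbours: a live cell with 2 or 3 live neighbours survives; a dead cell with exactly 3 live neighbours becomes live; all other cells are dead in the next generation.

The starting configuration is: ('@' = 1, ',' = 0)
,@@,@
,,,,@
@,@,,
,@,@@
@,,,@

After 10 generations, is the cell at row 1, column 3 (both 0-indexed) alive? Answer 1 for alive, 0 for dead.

[0] ,@@,@
,,,,@
@,@,,
,@,@@
@,,,@
[1] ,@,,@
,,@,@
@@@,,
,@@@,
,,,,,
[2] @,,@,
,,@,@
@,,,@
@,,@,
@@,@,
[3] @,,@,
,@,,,
@@,,,
,,@@,
@@,@,
[4] @,,,,
,@@,@
@@,,,
,,,@,
@@,@,
[5] ,,,@,
,,@,@
@@,@@
,,,,,
@@@,,
[6] @,,@@
,@@,,
@@@@@
,,,@,
,@@,,
[7] @,,@@
,,,,,
@,,,@
,,,,,
@@@,,
[8] @,@@@
,,,@,
,,,,,
,,,,@
@@@@,
[9] @,,,,
,,@@,
,,,,,
@@@@@
,,,,,
[10] ,,,,,
,,,,,
@,,,,
@@@@@
,,@@,

0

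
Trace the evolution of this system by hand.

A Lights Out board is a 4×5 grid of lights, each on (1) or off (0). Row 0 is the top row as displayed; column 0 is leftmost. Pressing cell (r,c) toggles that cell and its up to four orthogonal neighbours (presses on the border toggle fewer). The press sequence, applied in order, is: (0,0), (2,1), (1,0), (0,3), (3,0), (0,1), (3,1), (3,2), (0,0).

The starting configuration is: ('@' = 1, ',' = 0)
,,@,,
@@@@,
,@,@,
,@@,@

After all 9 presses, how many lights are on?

12

0) ,,@,,
@@@@,
,@,@,
,@@,@
1) @@@,,
,@@@,
,@,@,
,@@,@
2) @@@,,
,,@@,
@,@@,
,,@,@
3) ,@@,,
@@@@,
,,@@,
,,@,@
4) ,@,@@
@@@,,
,,@@,
,,@,@
5) ,@,@@
@@@,,
@,@@,
@@@,@
6) @,@@@
@,@,,
@,@@,
@@@,@
7) @,@@@
@,@,,
@@@@,
,,,,@
8) @,@@@
@,@,,
@@,@,
,@@@@
9) ,@@@@
,,@,,
@@,@,
,@@@@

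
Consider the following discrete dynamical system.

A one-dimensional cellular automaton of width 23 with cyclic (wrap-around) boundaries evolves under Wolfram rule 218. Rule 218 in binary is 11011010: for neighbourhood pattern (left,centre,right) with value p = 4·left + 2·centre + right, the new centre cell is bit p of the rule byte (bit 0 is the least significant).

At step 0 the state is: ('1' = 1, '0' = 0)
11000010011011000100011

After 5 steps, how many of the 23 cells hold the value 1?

21

k=0  11000010011011000100011
k=1  11100101111011101010111
k=2  11111001111011100000111
k=3  11111111111011110001111
k=4  11111111111011111011111
k=5  11111111111011111011111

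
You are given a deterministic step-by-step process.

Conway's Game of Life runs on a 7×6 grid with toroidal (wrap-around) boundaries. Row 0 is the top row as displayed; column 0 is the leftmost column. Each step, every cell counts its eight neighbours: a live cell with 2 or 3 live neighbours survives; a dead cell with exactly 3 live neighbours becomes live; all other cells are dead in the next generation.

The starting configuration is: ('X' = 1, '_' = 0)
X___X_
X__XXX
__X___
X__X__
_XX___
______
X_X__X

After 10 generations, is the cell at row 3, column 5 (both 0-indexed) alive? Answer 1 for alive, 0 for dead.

0

k=0  X___X_
X__XXX
__X___
X__X__
_XX___
______
X_X__X
k=1  ______
XX_XX_
XXX___
___X__
_XX___
X_X___
XX___X
k=2  __X_X_
X__X_X
X___XX
X__X__
_XXX__
__X__X
XX___X
k=3  __XXX_
XX_X__
_X_X__
X__X__
XX_XX_
___XXX
XXXXXX
k=4  ______
XX____
_X_XX_
X__X_X
XX____
______
XX____
k=5  ______
XXX___
_X_XX_
___X_X
XX___X
______
______
k=6  _X____
XXXX__
_X_XXX
_X_X_X
X___XX
X_____
______
k=7  XX____
___X_X
_____X
_X_X__
_X__X_
X_____
______
k=8  X_____
____XX
X_X___
X_X_X_
XXX___
______
XX____
k=9  XX____
XX___X
X___X_
X_X___
X_XX_X
__X___
XX____
k=10  __X___
______
______
X_X_X_
X_XX_X
__XX_X
X_X___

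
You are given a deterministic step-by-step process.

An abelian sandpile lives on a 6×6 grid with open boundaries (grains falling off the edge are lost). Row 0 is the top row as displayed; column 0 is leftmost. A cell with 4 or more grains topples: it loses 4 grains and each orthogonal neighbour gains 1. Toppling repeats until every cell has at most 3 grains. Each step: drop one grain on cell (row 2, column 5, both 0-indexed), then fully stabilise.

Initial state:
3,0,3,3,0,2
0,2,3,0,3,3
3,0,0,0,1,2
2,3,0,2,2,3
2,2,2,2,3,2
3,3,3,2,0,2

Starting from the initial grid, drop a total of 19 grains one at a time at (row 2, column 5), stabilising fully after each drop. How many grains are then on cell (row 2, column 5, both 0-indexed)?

step 0: 3,0,3,3,0,2
0,2,3,0,3,3
3,0,0,0,1,2
2,3,0,2,2,3
2,2,2,2,3,2
3,3,3,2,0,2
step 1: 3,0,3,3,0,2
0,2,3,0,3,3
3,0,0,0,1,3
2,3,0,2,2,3
2,2,2,2,3,2
3,3,3,2,0,2
step 2: 3,0,3,3,1,3
0,2,3,1,0,1
3,0,0,0,3,2
2,3,0,2,3,0
2,2,2,2,3,3
3,3,3,2,0,2
step 3: 3,0,3,3,1,3
0,2,3,1,0,1
3,0,0,0,3,3
2,3,0,2,3,0
2,2,2,2,3,3
3,3,3,2,0,2
step 4: 3,0,3,3,1,3
0,2,3,1,1,2
3,0,0,1,1,1
2,3,0,3,1,3
2,2,2,3,1,0
3,3,3,2,1,3
step 5: 3,0,3,3,1,3
0,2,3,1,1,2
3,0,0,1,1,2
2,3,0,3,1,3
2,2,2,3,1,0
3,3,3,2,1,3
step 6: 3,0,3,3,1,3
0,2,3,1,1,2
3,0,0,1,1,3
2,3,0,3,1,3
2,2,2,3,1,0
3,3,3,2,1,3
step 7: 3,0,3,3,1,3
0,2,3,1,1,3
3,0,0,1,2,1
2,3,0,3,2,0
2,2,2,3,1,1
3,3,3,2,1,3
step 8: 3,0,3,3,1,3
0,2,3,1,1,3
3,0,0,1,2,2
2,3,0,3,2,0
2,2,2,3,1,1
3,3,3,2,1,3
step 9: 3,0,3,3,1,3
0,2,3,1,1,3
3,0,0,1,2,3
2,3,0,3,2,0
2,2,2,3,1,1
3,3,3,2,1,3
step 10: 3,0,3,3,2,0
0,2,3,1,2,1
3,0,0,1,3,1
2,3,0,3,2,1
2,2,2,3,1,1
3,3,3,2,1,3
step 11: 3,0,3,3,2,0
0,2,3,1,2,1
3,0,0,1,3,2
2,3,0,3,2,1
2,2,2,3,1,1
3,3,3,2,1,3
step 12: 3,0,3,3,2,0
0,2,3,1,2,1
3,0,0,1,3,3
2,3,0,3,2,1
2,2,2,3,1,1
3,3,3,2,1,3
step 13: 3,0,3,3,2,0
0,2,3,1,3,2
3,0,0,2,0,1
2,3,0,3,3,2
2,2,2,3,1,1
3,3,3,2,1,3
step 14: 3,0,3,3,2,0
0,2,3,1,3,2
3,0,0,2,0,2
2,3,0,3,3,2
2,2,2,3,1,1
3,3,3,2,1,3
step 15: 3,0,3,3,2,0
0,2,3,1,3,2
3,0,0,2,0,3
2,3,0,3,3,2
2,2,2,3,1,1
3,3,3,2,1,3
step 16: 3,0,3,3,2,0
0,2,3,1,3,3
3,0,0,2,1,0
2,3,0,3,3,3
2,2,2,3,1,1
3,3,3,2,1,3
step 17: 3,0,3,3,2,0
0,2,3,1,3,3
3,0,0,2,1,1
2,3,0,3,3,3
2,2,2,3,1,1
3,3,3,2,1,3
step 18: 3,0,3,3,2,0
0,2,3,1,3,3
3,0,0,2,1,2
2,3,0,3,3,3
2,2,2,3,1,1
3,3,3,2,1,3
step 19: 3,0,3,3,2,0
0,2,3,1,3,3
3,0,0,2,1,3
2,3,0,3,3,3
2,2,2,3,1,1
3,3,3,2,1,3

3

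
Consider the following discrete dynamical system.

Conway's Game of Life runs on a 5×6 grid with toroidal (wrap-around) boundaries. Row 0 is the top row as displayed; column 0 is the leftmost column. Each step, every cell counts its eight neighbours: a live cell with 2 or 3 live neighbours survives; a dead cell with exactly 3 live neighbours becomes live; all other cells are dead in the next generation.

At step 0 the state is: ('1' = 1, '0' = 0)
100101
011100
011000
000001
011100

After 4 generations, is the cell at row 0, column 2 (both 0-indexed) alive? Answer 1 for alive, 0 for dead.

t=0: 100101
011100
011000
000001
011100
t=1: 100000
000110
110100
100100
011101
t=2: 110001
111111
110101
000101
011111
t=3: 000000
000100
000000
000000
010100
t=4: 001000
000000
000000
000000
000000

1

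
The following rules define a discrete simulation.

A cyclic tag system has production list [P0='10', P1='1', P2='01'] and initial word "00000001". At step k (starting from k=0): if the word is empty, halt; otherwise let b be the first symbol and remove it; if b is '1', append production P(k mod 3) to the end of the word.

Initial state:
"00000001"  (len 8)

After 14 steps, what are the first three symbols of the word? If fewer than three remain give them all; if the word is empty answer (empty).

1

gen 0: "00000001"  (len 8)
gen 1: "0000001"  (len 7)
gen 2: "000001"  (len 6)
gen 3: "00001"  (len 5)
gen 4: "0001"  (len 4)
gen 5: "001"  (len 3)
gen 6: "01"  (len 2)
gen 7: "1"  (len 1)
gen 8: "1"  (len 1)
gen 9: "01"  (len 2)
gen 10: "1"  (len 1)
gen 11: "1"  (len 1)
gen 12: "01"  (len 2)
gen 13: "1"  (len 1)
gen 14: "1"  (len 1)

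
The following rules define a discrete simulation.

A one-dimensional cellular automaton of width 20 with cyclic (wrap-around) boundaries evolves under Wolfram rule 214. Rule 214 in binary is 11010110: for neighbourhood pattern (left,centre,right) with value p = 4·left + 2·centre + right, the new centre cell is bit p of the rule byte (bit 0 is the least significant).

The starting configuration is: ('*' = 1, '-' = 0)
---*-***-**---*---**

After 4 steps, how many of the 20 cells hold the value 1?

12

gen 0: ---*-***-**---*---**
gen 1: *-**--**--**-***-*-*
gen 2: *--***-***-*--**-*--
gen 3: ***-**--**-***-*-***
gen 4: ***--***-*--**-*--**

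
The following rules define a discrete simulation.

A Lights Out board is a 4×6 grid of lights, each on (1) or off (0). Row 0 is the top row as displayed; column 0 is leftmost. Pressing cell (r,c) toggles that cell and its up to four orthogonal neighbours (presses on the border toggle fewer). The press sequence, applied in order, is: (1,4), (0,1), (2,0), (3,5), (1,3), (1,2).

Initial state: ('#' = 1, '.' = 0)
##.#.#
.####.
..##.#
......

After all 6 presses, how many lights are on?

13

[0] ##.#.#
.####.
..##.#
......
[1] ##.###
.##..#
..####
......
[2] ..####
..#..#
..####
......
[3] ..####
#.#..#
######
#.....
[4] ..####
#.#..#
#####.
#...##
[5] ..#.##
#..###
###.#.
#...##
[6] ....##
###.##
##..#.
#...##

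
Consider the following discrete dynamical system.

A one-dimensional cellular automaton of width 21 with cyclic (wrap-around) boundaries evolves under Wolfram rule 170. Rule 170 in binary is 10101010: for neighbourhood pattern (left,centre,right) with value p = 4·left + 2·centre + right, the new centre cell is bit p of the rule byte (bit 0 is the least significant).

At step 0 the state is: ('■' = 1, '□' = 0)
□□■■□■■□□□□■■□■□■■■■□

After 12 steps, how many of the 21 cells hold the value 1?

11

k=0  □□■■□■■□□□□■■□■□■■■■□
k=1  □■■□■■□□□□■■□■□■■■■□□
k=2  ■■□■■□□□□■■□■□■■■■□□□
k=3  ■□■■□□□□■■□■□■■■■□□□■
k=4  □■■□□□□■■□■□■■■■□□□■■
k=5  ■■□□□□■■□■□■■■■□□□■■□
k=6  ■□□□□■■□■□■■■■□□□■■□■
k=7  □□□□■■□■□■■■■□□□■■□■■
k=8  □□□■■□■□■■■■□□□■■□■■□
k=9  □□■■□■□■■■■□□□■■□■■□□
k=10  □■■□■□■■■■□□□■■□■■□□□
k=11  ■■□■□■■■■□□□■■□■■□□□□
k=12  ■□■□■■■■□□□■■□■■□□□□■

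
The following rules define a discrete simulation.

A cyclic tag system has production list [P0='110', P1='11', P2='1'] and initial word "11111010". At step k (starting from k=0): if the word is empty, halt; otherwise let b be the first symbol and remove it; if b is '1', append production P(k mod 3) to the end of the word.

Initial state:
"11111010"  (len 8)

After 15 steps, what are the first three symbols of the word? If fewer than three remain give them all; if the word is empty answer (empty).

101

gen 0: "11111010"  (len 8)
gen 1: "1111010110"  (len 10)
gen 2: "11101011011"  (len 11)
gen 3: "11010110111"  (len 11)
gen 4: "1010110111110"  (len 13)
gen 5: "01011011111011"  (len 14)
gen 6: "1011011111011"  (len 13)
gen 7: "011011111011110"  (len 15)
gen 8: "11011111011110"  (len 14)
gen 9: "10111110111101"  (len 14)
gen 10: "0111110111101110"  (len 16)
gen 11: "111110111101110"  (len 15)
gen 12: "111101111011101"  (len 15)
gen 13: "11101111011101110"  (len 17)
gen 14: "110111101110111011"  (len 18)
gen 15: "101111011101110111"  (len 18)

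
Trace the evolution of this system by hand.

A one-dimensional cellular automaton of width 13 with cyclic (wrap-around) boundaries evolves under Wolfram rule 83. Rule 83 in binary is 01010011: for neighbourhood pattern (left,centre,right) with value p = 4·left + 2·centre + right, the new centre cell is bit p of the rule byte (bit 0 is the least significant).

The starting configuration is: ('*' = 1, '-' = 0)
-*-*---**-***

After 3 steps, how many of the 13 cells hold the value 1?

6

step 0: -*-*---**-***
step 1: ----***-*---*
step 2: ****--*--***-
step 3: ---***-**--*-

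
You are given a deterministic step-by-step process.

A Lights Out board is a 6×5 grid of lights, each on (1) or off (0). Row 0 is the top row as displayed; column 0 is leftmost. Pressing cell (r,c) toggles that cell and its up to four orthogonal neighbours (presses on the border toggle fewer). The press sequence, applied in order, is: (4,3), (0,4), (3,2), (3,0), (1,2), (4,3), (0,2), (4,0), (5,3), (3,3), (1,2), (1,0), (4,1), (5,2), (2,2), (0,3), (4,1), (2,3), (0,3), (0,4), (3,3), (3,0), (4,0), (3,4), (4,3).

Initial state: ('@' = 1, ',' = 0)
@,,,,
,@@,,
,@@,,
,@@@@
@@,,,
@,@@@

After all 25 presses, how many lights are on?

k=0  @,,,,
,@@,,
,@@,,
,@@@@
@@,,,
@,@@@
k=1  @,,,,
,@@,,
,@@,,
,@@,@
@@@@@
@,@,@
k=2  @,,@@
,@@,@
,@@,,
,@@,@
@@@@@
@,@,@
k=3  @,,@@
,@@,@
,@,,,
,,,@@
@@,@@
@,@,@
k=4  @,,@@
,@@,@
@@,,,
@@,@@
,@,@@
@,@,@
k=5  @,@@@
,,,@@
@@@,,
@@,@@
,@,@@
@,@,@
k=6  @,@@@
,,,@@
@@@,,
@@,,@
,@@,,
@,@@@
k=7  @@,,@
,,@@@
@@@,,
@@,,@
,@@,,
@,@@@
k=8  @@,,@
,,@@@
@@@,,
,@,,@
@,@,,
,,@@@
k=9  @@,,@
,,@@@
@@@,,
,@,,@
@,@@,
,,,,,
k=10  @@,,@
,,@@@
@@@@,
,@@@,
@,@,,
,,,,,
k=11  @@@,@
,@,,@
@@,@,
,@@@,
@,@,,
,,,,,
k=12  ,@@,@
@,,,@
,@,@,
,@@@,
@,@,,
,,,,,
k=13  ,@@,@
@,,,@
,@,@,
,,@@,
,@,,,
,@,,,
k=14  ,@@,@
@,,,@
,@,@,
,,@@,
,@@,,
,,@@,
k=15  ,@@,@
@,@,@
,,@,,
,,,@,
,@@,,
,,@@,
k=16  ,@,@,
@,@@@
,,@,,
,,,@,
,@@,,
,,@@,
k=17  ,@,@,
@,@@@
,,@,,
,@,@,
@,,,,
,@@@,
k=18  ,@,@,
@,@,@
,,,@@
,@,,,
@,,,,
,@@@,
k=19  ,@@,@
@,@@@
,,,@@
,@,,,
@,,,,
,@@@,
k=20  ,@@@,
@,@@,
,,,@@
,@,,,
@,,,,
,@@@,
k=21  ,@@@,
@,@@,
,,,,@
,@@@@
@,,@,
,@@@,
k=22  ,@@@,
@,@@,
@,,,@
@,@@@
,,,@,
,@@@,
k=23  ,@@@,
@,@@,
@,,,@
,,@@@
@@,@,
@@@@,
k=24  ,@@@,
@,@@,
@,,,,
,,@,,
@@,@@
@@@@,
k=25  ,@@@,
@,@@,
@,,,,
,,@@,
@@@,,
@@@,,

15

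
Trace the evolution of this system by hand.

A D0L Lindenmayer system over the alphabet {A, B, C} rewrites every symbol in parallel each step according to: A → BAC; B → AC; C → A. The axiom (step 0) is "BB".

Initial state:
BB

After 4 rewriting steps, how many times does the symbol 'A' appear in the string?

0) BB
1) ACAC
2) BACABACA
3) ACBACABACACBACABAC
4) BACAACBACABACACBACABACAACBACABACACBACA

18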